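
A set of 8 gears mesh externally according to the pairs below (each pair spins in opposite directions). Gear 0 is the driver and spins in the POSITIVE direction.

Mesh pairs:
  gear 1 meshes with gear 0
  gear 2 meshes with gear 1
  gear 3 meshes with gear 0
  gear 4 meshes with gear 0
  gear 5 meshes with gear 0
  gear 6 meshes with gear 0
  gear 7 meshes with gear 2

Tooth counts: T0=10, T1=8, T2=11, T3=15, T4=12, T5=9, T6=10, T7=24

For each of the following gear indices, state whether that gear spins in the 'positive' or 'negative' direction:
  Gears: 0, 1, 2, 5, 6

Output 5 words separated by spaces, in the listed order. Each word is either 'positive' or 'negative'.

Answer: positive negative positive negative negative

Derivation:
Gear 0 (driver): positive (depth 0)
  gear 1: meshes with gear 0 -> depth 1 -> negative (opposite of gear 0)
  gear 2: meshes with gear 1 -> depth 2 -> positive (opposite of gear 1)
  gear 3: meshes with gear 0 -> depth 1 -> negative (opposite of gear 0)
  gear 4: meshes with gear 0 -> depth 1 -> negative (opposite of gear 0)
  gear 5: meshes with gear 0 -> depth 1 -> negative (opposite of gear 0)
  gear 6: meshes with gear 0 -> depth 1 -> negative (opposite of gear 0)
  gear 7: meshes with gear 2 -> depth 3 -> negative (opposite of gear 2)
Queried indices 0, 1, 2, 5, 6 -> positive, negative, positive, negative, negative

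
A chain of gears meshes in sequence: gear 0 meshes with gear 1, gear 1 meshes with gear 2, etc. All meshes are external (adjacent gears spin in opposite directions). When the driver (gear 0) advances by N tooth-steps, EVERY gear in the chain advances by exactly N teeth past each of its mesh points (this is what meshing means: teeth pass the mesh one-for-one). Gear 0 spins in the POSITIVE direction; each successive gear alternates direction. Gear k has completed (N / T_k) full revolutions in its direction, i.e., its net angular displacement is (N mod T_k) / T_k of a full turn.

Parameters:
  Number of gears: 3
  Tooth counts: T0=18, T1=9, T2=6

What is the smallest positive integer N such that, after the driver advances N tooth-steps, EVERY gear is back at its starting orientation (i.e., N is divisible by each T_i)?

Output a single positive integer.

Gear k returns to start when N is a multiple of T_k.
All gears at start simultaneously when N is a common multiple of [18, 9, 6]; the smallest such N is lcm(18, 9, 6).
Start: lcm = T0 = 18
Fold in T1=9: gcd(18, 9) = 9; lcm(18, 9) = 18 * 9 / 9 = 162 / 9 = 18
Fold in T2=6: gcd(18, 6) = 6; lcm(18, 6) = 18 * 6 / 6 = 108 / 6 = 18
Full cycle length = 18

Answer: 18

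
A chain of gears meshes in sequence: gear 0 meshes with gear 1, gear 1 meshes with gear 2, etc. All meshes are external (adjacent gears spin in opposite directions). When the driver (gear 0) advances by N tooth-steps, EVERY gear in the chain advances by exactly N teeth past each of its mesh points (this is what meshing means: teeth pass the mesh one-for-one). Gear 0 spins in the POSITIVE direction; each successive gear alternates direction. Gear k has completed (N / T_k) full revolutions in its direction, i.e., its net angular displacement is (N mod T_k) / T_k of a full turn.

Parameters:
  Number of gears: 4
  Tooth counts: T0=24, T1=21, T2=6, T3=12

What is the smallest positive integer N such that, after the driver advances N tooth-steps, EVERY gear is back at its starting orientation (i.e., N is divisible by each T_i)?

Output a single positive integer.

Gear k returns to start when N is a multiple of T_k.
All gears at start simultaneously when N is a common multiple of [24, 21, 6, 12]; the smallest such N is lcm(24, 21, 6, 12).
Start: lcm = T0 = 24
Fold in T1=21: gcd(24, 21) = 3; lcm(24, 21) = 24 * 21 / 3 = 504 / 3 = 168
Fold in T2=6: gcd(168, 6) = 6; lcm(168, 6) = 168 * 6 / 6 = 1008 / 6 = 168
Fold in T3=12: gcd(168, 12) = 12; lcm(168, 12) = 168 * 12 / 12 = 2016 / 12 = 168
Full cycle length = 168

Answer: 168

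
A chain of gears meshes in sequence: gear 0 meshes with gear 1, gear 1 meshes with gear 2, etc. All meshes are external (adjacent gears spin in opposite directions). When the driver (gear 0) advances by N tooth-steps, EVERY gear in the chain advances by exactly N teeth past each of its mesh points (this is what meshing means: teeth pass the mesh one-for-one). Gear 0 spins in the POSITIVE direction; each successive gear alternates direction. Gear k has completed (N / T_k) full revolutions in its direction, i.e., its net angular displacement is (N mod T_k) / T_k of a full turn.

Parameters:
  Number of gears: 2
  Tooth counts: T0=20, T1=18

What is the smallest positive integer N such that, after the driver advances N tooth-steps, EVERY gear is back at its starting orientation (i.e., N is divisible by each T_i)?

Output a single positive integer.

Gear k returns to start when N is a multiple of T_k.
All gears at start simultaneously when N is a common multiple of [20, 18]; the smallest such N is lcm(20, 18).
Start: lcm = T0 = 20
Fold in T1=18: gcd(20, 18) = 2; lcm(20, 18) = 20 * 18 / 2 = 360 / 2 = 180
Full cycle length = 180

Answer: 180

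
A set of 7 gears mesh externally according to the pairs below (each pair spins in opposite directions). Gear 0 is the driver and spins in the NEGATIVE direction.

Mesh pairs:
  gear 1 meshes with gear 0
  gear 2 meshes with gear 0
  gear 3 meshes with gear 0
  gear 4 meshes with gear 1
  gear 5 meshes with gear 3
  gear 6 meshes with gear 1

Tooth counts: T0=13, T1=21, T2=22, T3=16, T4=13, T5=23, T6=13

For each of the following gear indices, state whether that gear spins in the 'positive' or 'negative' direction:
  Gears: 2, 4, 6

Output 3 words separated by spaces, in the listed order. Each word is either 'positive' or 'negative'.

Answer: positive negative negative

Derivation:
Gear 0 (driver): negative (depth 0)
  gear 1: meshes with gear 0 -> depth 1 -> positive (opposite of gear 0)
  gear 2: meshes with gear 0 -> depth 1 -> positive (opposite of gear 0)
  gear 3: meshes with gear 0 -> depth 1 -> positive (opposite of gear 0)
  gear 4: meshes with gear 1 -> depth 2 -> negative (opposite of gear 1)
  gear 5: meshes with gear 3 -> depth 2 -> negative (opposite of gear 3)
  gear 6: meshes with gear 1 -> depth 2 -> negative (opposite of gear 1)
Queried indices 2, 4, 6 -> positive, negative, negative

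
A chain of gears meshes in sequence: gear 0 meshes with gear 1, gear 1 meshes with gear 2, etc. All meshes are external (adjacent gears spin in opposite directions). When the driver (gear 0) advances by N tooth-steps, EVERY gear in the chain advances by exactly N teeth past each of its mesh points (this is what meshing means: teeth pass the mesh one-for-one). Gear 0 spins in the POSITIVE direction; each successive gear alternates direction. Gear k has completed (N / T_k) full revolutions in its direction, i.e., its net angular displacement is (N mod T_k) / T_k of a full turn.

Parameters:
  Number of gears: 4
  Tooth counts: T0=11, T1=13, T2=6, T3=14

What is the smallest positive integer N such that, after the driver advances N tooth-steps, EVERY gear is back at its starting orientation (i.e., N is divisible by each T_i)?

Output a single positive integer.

Answer: 6006

Derivation:
Gear k returns to start when N is a multiple of T_k.
All gears at start simultaneously when N is a common multiple of [11, 13, 6, 14]; the smallest such N is lcm(11, 13, 6, 14).
Start: lcm = T0 = 11
Fold in T1=13: gcd(11, 13) = 1; lcm(11, 13) = 11 * 13 / 1 = 143 / 1 = 143
Fold in T2=6: gcd(143, 6) = 1; lcm(143, 6) = 143 * 6 / 1 = 858 / 1 = 858
Fold in T3=14: gcd(858, 14) = 2; lcm(858, 14) = 858 * 14 / 2 = 12012 / 2 = 6006
Full cycle length = 6006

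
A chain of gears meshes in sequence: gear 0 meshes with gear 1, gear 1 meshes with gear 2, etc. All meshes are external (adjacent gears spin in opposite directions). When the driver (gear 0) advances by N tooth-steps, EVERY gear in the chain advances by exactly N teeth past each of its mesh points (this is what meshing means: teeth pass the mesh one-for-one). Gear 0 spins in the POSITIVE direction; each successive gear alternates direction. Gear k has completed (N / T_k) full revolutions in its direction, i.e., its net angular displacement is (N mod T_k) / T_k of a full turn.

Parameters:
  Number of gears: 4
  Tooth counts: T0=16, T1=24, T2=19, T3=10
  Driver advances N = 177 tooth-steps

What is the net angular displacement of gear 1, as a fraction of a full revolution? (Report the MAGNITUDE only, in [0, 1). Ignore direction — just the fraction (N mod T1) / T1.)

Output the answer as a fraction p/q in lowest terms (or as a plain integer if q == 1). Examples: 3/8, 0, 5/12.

Chain of 4 gears, tooth counts: [16, 24, 19, 10]
  gear 0: T0=16, direction=positive, advance = 177 mod 16 = 1 teeth = 1/16 turn
  gear 1: T1=24, direction=negative, advance = 177 mod 24 = 9 teeth = 9/24 turn
  gear 2: T2=19, direction=positive, advance = 177 mod 19 = 6 teeth = 6/19 turn
  gear 3: T3=10, direction=negative, advance = 177 mod 10 = 7 teeth = 7/10 turn
Gear 1: 177 mod 24 = 9
Fraction = 9 / 24 = 3/8 (gcd(9,24)=3) = 3/8

Answer: 3/8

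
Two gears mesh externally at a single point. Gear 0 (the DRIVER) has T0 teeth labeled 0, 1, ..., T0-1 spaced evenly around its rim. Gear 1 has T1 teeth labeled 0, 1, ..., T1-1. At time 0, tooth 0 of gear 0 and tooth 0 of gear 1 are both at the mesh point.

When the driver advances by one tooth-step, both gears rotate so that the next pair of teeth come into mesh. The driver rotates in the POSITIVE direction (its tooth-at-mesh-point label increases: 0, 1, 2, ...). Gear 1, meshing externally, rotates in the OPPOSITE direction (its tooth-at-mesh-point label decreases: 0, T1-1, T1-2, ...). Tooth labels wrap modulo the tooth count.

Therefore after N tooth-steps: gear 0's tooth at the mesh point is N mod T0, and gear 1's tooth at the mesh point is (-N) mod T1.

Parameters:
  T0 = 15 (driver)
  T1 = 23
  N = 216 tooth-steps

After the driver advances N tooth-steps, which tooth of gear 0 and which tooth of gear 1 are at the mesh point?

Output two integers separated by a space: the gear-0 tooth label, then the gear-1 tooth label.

Gear 0 (driver, T0=15): tooth at mesh = N mod T0
  216 = 14 * 15 + 6, so 216 mod 15 = 6
  gear 0 tooth = 6
Gear 1 (driven, T1=23): tooth at mesh = (-N) mod T1
  216 = 9 * 23 + 9, so 216 mod 23 = 9
  (-216) mod 23 = (-9) mod 23 = 23 - 9 = 14
Mesh after 216 steps: gear-0 tooth 6 meets gear-1 tooth 14

Answer: 6 14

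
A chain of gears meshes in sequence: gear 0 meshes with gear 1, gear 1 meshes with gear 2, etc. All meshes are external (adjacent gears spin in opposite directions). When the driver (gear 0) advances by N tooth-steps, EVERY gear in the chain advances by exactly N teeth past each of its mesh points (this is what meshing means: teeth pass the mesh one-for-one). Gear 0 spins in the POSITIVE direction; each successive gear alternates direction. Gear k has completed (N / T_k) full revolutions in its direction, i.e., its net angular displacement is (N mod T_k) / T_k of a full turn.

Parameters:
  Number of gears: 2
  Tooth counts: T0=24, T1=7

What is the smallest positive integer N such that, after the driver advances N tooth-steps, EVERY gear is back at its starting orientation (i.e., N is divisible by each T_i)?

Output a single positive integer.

Gear k returns to start when N is a multiple of T_k.
All gears at start simultaneously when N is a common multiple of [24, 7]; the smallest such N is lcm(24, 7).
Start: lcm = T0 = 24
Fold in T1=7: gcd(24, 7) = 1; lcm(24, 7) = 24 * 7 / 1 = 168 / 1 = 168
Full cycle length = 168

Answer: 168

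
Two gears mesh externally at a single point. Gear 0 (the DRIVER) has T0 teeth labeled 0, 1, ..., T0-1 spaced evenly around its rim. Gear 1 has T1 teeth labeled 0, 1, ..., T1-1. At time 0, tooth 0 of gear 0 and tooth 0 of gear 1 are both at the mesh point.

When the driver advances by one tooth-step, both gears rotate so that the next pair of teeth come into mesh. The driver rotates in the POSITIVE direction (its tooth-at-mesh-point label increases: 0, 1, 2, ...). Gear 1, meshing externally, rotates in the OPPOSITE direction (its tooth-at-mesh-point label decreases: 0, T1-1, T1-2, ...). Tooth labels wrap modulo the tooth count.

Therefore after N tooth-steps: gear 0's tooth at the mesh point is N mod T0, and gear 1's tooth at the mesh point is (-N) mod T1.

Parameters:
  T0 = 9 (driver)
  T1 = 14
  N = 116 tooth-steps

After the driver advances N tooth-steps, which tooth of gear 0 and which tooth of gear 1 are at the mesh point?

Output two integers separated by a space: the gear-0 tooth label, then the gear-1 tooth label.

Gear 0 (driver, T0=9): tooth at mesh = N mod T0
  116 = 12 * 9 + 8, so 116 mod 9 = 8
  gear 0 tooth = 8
Gear 1 (driven, T1=14): tooth at mesh = (-N) mod T1
  116 = 8 * 14 + 4, so 116 mod 14 = 4
  (-116) mod 14 = (-4) mod 14 = 14 - 4 = 10
Mesh after 116 steps: gear-0 tooth 8 meets gear-1 tooth 10

Answer: 8 10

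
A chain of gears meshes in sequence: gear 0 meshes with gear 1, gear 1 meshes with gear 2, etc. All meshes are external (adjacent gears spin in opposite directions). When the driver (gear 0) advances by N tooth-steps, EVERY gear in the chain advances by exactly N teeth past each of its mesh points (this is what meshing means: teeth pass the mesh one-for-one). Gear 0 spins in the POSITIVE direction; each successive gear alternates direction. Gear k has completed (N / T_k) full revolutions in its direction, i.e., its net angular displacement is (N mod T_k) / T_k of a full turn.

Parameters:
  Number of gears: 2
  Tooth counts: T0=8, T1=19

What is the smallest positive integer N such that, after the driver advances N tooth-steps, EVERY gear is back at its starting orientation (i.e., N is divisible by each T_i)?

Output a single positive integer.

Answer: 152

Derivation:
Gear k returns to start when N is a multiple of T_k.
All gears at start simultaneously when N is a common multiple of [8, 19]; the smallest such N is lcm(8, 19).
Start: lcm = T0 = 8
Fold in T1=19: gcd(8, 19) = 1; lcm(8, 19) = 8 * 19 / 1 = 152 / 1 = 152
Full cycle length = 152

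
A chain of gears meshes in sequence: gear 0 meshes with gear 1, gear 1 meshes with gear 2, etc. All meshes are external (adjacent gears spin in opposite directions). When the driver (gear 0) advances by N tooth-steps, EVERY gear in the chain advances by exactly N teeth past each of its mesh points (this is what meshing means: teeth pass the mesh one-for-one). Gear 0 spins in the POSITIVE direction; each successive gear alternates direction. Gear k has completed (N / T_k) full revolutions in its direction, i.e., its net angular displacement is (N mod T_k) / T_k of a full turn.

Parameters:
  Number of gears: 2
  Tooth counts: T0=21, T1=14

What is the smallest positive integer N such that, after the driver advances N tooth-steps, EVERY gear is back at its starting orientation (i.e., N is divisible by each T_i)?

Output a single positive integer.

Answer: 42

Derivation:
Gear k returns to start when N is a multiple of T_k.
All gears at start simultaneously when N is a common multiple of [21, 14]; the smallest such N is lcm(21, 14).
Start: lcm = T0 = 21
Fold in T1=14: gcd(21, 14) = 7; lcm(21, 14) = 21 * 14 / 7 = 294 / 7 = 42
Full cycle length = 42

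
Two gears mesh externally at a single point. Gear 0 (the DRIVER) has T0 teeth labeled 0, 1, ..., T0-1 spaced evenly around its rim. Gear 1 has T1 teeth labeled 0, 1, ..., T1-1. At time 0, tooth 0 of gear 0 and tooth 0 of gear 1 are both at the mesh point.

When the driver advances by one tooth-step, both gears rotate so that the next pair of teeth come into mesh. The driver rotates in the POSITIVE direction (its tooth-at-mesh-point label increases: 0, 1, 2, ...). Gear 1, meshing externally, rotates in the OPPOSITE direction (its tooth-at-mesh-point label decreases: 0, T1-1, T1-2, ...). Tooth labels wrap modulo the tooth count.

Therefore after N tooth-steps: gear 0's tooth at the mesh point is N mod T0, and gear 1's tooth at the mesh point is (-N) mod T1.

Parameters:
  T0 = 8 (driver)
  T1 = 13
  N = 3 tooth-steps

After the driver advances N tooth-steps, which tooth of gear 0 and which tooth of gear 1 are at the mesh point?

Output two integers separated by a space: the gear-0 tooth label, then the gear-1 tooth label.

Gear 0 (driver, T0=8): tooth at mesh = N mod T0
  3 = 0 * 8 + 3, so 3 mod 8 = 3
  gear 0 tooth = 3
Gear 1 (driven, T1=13): tooth at mesh = (-N) mod T1
  3 = 0 * 13 + 3, so 3 mod 13 = 3
  (-3) mod 13 = (-3) mod 13 = 13 - 3 = 10
Mesh after 3 steps: gear-0 tooth 3 meets gear-1 tooth 10

Answer: 3 10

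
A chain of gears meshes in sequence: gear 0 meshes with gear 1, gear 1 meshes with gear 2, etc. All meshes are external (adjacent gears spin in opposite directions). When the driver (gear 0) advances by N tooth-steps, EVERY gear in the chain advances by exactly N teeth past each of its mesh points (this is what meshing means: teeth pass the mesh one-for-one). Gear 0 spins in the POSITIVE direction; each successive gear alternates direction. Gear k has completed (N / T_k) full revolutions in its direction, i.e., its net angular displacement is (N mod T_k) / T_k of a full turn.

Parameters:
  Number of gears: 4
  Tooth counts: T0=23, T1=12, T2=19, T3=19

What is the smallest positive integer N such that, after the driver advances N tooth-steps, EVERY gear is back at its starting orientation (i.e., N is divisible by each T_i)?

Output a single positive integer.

Answer: 5244

Derivation:
Gear k returns to start when N is a multiple of T_k.
All gears at start simultaneously when N is a common multiple of [23, 12, 19, 19]; the smallest such N is lcm(23, 12, 19, 19).
Start: lcm = T0 = 23
Fold in T1=12: gcd(23, 12) = 1; lcm(23, 12) = 23 * 12 / 1 = 276 / 1 = 276
Fold in T2=19: gcd(276, 19) = 1; lcm(276, 19) = 276 * 19 / 1 = 5244 / 1 = 5244
Fold in T3=19: gcd(5244, 19) = 19; lcm(5244, 19) = 5244 * 19 / 19 = 99636 / 19 = 5244
Full cycle length = 5244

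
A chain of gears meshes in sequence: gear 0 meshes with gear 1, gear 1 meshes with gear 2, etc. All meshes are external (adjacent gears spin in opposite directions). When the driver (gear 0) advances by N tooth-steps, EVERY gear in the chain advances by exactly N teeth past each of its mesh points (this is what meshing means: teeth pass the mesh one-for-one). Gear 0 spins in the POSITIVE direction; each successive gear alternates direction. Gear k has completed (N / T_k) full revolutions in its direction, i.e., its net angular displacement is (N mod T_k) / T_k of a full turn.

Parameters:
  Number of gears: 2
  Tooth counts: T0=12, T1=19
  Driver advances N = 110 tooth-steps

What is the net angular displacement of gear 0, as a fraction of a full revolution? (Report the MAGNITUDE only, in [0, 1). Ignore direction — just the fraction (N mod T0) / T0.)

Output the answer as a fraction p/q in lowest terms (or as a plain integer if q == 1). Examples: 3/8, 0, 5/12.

Chain of 2 gears, tooth counts: [12, 19]
  gear 0: T0=12, direction=positive, advance = 110 mod 12 = 2 teeth = 2/12 turn
  gear 1: T1=19, direction=negative, advance = 110 mod 19 = 15 teeth = 15/19 turn
Gear 0: 110 mod 12 = 2
Fraction = 2 / 12 = 1/6 (gcd(2,12)=2) = 1/6

Answer: 1/6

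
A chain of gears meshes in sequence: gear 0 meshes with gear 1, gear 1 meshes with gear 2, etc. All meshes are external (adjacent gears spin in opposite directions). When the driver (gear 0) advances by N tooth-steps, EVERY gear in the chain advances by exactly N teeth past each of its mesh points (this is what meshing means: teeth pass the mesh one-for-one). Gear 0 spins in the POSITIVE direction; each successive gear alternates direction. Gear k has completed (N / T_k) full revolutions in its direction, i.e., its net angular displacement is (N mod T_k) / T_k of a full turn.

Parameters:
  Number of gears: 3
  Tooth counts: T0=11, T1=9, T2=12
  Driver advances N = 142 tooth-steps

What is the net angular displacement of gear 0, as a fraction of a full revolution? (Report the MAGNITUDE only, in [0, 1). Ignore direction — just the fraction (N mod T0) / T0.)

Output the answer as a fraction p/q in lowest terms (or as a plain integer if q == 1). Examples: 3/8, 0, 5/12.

Answer: 10/11

Derivation:
Chain of 3 gears, tooth counts: [11, 9, 12]
  gear 0: T0=11, direction=positive, advance = 142 mod 11 = 10 teeth = 10/11 turn
  gear 1: T1=9, direction=negative, advance = 142 mod 9 = 7 teeth = 7/9 turn
  gear 2: T2=12, direction=positive, advance = 142 mod 12 = 10 teeth = 10/12 turn
Gear 0: 142 mod 11 = 10
Fraction = 10 / 11 = 10/11 (gcd(10,11)=1) = 10/11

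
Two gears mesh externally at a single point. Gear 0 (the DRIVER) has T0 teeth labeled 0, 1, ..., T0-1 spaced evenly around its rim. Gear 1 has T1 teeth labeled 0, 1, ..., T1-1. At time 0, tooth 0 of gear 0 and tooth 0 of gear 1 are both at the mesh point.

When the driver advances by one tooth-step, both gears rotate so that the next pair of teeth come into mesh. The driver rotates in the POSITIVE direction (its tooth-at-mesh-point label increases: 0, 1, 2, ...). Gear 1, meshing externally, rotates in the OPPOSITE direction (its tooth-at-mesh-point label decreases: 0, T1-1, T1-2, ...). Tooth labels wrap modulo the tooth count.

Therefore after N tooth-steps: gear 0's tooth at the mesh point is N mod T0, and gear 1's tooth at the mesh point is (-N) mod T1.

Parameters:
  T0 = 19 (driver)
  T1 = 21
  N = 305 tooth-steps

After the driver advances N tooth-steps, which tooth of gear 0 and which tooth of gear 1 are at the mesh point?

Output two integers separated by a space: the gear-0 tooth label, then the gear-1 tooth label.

Gear 0 (driver, T0=19): tooth at mesh = N mod T0
  305 = 16 * 19 + 1, so 305 mod 19 = 1
  gear 0 tooth = 1
Gear 1 (driven, T1=21): tooth at mesh = (-N) mod T1
  305 = 14 * 21 + 11, so 305 mod 21 = 11
  (-305) mod 21 = (-11) mod 21 = 21 - 11 = 10
Mesh after 305 steps: gear-0 tooth 1 meets gear-1 tooth 10

Answer: 1 10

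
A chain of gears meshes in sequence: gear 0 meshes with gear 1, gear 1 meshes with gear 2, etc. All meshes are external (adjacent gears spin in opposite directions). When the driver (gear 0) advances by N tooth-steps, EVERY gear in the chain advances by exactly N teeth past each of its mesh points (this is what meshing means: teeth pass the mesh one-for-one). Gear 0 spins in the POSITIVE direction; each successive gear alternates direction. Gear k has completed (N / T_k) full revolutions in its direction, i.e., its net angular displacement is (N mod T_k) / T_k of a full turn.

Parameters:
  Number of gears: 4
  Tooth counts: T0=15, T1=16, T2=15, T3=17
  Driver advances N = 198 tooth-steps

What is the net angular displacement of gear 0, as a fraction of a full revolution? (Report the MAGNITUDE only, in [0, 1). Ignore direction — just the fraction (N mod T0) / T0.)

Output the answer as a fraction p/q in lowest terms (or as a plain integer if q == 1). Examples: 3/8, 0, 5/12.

Chain of 4 gears, tooth counts: [15, 16, 15, 17]
  gear 0: T0=15, direction=positive, advance = 198 mod 15 = 3 teeth = 3/15 turn
  gear 1: T1=16, direction=negative, advance = 198 mod 16 = 6 teeth = 6/16 turn
  gear 2: T2=15, direction=positive, advance = 198 mod 15 = 3 teeth = 3/15 turn
  gear 3: T3=17, direction=negative, advance = 198 mod 17 = 11 teeth = 11/17 turn
Gear 0: 198 mod 15 = 3
Fraction = 3 / 15 = 1/5 (gcd(3,15)=3) = 1/5

Answer: 1/5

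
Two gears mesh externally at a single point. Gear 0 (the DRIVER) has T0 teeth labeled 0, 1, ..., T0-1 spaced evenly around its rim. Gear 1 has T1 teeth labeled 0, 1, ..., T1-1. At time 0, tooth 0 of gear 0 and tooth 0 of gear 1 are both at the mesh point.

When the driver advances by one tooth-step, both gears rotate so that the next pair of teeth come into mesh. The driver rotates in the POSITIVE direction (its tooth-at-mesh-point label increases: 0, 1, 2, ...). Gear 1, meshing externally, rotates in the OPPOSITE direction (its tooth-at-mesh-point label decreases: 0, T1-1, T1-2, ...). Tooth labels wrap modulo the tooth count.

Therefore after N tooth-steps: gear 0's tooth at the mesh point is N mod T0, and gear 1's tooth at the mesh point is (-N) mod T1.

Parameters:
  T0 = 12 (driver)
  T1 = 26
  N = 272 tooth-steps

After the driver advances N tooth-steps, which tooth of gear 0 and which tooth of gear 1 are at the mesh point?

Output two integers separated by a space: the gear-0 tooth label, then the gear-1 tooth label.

Gear 0 (driver, T0=12): tooth at mesh = N mod T0
  272 = 22 * 12 + 8, so 272 mod 12 = 8
  gear 0 tooth = 8
Gear 1 (driven, T1=26): tooth at mesh = (-N) mod T1
  272 = 10 * 26 + 12, so 272 mod 26 = 12
  (-272) mod 26 = (-12) mod 26 = 26 - 12 = 14
Mesh after 272 steps: gear-0 tooth 8 meets gear-1 tooth 14

Answer: 8 14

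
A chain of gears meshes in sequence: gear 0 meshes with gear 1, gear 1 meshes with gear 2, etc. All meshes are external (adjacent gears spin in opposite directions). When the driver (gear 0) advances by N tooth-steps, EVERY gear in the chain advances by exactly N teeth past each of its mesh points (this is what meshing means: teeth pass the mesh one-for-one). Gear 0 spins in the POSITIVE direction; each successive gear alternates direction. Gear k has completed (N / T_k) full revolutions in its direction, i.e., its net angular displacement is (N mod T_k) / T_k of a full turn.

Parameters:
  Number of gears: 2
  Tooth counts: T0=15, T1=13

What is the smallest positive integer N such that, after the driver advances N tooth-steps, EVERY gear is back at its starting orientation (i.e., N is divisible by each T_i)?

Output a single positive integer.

Gear k returns to start when N is a multiple of T_k.
All gears at start simultaneously when N is a common multiple of [15, 13]; the smallest such N is lcm(15, 13).
Start: lcm = T0 = 15
Fold in T1=13: gcd(15, 13) = 1; lcm(15, 13) = 15 * 13 / 1 = 195 / 1 = 195
Full cycle length = 195

Answer: 195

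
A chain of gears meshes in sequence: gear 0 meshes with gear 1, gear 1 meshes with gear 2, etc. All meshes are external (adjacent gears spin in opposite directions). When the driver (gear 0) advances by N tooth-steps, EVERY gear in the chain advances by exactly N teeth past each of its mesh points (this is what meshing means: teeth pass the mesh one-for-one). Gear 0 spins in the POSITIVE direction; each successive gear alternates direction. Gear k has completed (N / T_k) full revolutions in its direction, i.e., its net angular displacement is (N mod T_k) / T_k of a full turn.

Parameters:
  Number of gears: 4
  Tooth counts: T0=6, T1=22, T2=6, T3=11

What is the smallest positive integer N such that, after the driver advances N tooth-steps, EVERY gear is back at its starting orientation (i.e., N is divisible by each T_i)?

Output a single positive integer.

Gear k returns to start when N is a multiple of T_k.
All gears at start simultaneously when N is a common multiple of [6, 22, 6, 11]; the smallest such N is lcm(6, 22, 6, 11).
Start: lcm = T0 = 6
Fold in T1=22: gcd(6, 22) = 2; lcm(6, 22) = 6 * 22 / 2 = 132 / 2 = 66
Fold in T2=6: gcd(66, 6) = 6; lcm(66, 6) = 66 * 6 / 6 = 396 / 6 = 66
Fold in T3=11: gcd(66, 11) = 11; lcm(66, 11) = 66 * 11 / 11 = 726 / 11 = 66
Full cycle length = 66

Answer: 66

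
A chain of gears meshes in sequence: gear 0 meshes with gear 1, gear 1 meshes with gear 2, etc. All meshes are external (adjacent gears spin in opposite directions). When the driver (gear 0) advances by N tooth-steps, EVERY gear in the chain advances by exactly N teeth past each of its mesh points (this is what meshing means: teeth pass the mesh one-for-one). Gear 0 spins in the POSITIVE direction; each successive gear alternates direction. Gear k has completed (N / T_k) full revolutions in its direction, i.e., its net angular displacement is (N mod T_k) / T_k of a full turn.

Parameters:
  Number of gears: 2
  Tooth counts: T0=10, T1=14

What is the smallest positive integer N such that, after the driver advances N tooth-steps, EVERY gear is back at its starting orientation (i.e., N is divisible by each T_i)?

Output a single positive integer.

Gear k returns to start when N is a multiple of T_k.
All gears at start simultaneously when N is a common multiple of [10, 14]; the smallest such N is lcm(10, 14).
Start: lcm = T0 = 10
Fold in T1=14: gcd(10, 14) = 2; lcm(10, 14) = 10 * 14 / 2 = 140 / 2 = 70
Full cycle length = 70

Answer: 70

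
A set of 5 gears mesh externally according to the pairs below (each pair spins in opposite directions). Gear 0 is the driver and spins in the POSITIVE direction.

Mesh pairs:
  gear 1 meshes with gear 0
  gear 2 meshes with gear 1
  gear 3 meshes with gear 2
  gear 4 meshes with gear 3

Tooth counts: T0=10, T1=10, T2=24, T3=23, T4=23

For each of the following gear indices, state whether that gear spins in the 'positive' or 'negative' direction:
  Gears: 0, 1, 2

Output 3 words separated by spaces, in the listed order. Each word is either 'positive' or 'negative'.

Answer: positive negative positive

Derivation:
Gear 0 (driver): positive (depth 0)
  gear 1: meshes with gear 0 -> depth 1 -> negative (opposite of gear 0)
  gear 2: meshes with gear 1 -> depth 2 -> positive (opposite of gear 1)
  gear 3: meshes with gear 2 -> depth 3 -> negative (opposite of gear 2)
  gear 4: meshes with gear 3 -> depth 4 -> positive (opposite of gear 3)
Queried indices 0, 1, 2 -> positive, negative, positive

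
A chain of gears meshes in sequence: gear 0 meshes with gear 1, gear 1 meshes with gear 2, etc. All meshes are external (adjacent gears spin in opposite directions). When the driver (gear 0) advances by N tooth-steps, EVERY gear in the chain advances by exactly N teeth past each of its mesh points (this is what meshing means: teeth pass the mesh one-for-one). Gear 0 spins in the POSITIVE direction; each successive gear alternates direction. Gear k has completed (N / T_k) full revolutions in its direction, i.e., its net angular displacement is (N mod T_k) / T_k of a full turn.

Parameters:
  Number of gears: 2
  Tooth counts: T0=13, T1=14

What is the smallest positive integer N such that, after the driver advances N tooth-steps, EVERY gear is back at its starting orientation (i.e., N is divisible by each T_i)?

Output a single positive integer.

Answer: 182

Derivation:
Gear k returns to start when N is a multiple of T_k.
All gears at start simultaneously when N is a common multiple of [13, 14]; the smallest such N is lcm(13, 14).
Start: lcm = T0 = 13
Fold in T1=14: gcd(13, 14) = 1; lcm(13, 14) = 13 * 14 / 1 = 182 / 1 = 182
Full cycle length = 182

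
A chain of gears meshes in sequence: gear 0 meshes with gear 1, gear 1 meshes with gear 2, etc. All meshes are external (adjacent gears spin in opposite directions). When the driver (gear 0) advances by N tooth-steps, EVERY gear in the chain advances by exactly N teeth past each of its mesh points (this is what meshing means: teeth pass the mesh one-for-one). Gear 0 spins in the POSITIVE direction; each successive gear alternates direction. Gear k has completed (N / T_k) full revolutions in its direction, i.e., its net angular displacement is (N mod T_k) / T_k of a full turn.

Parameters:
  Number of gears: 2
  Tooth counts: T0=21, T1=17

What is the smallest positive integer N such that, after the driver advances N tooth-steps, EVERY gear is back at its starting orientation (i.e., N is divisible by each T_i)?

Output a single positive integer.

Answer: 357

Derivation:
Gear k returns to start when N is a multiple of T_k.
All gears at start simultaneously when N is a common multiple of [21, 17]; the smallest such N is lcm(21, 17).
Start: lcm = T0 = 21
Fold in T1=17: gcd(21, 17) = 1; lcm(21, 17) = 21 * 17 / 1 = 357 / 1 = 357
Full cycle length = 357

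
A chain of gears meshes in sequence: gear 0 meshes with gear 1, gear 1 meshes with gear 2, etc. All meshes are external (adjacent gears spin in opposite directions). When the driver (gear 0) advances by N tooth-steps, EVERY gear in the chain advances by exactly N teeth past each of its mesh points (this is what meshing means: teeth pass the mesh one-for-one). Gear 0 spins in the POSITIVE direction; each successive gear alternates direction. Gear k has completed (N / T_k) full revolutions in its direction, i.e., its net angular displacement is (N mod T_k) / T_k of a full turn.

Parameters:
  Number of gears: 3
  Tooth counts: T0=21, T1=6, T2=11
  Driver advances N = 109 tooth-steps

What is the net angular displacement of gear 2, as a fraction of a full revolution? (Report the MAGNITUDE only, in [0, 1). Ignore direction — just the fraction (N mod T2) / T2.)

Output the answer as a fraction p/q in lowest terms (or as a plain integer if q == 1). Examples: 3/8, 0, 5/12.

Answer: 10/11

Derivation:
Chain of 3 gears, tooth counts: [21, 6, 11]
  gear 0: T0=21, direction=positive, advance = 109 mod 21 = 4 teeth = 4/21 turn
  gear 1: T1=6, direction=negative, advance = 109 mod 6 = 1 teeth = 1/6 turn
  gear 2: T2=11, direction=positive, advance = 109 mod 11 = 10 teeth = 10/11 turn
Gear 2: 109 mod 11 = 10
Fraction = 10 / 11 = 10/11 (gcd(10,11)=1) = 10/11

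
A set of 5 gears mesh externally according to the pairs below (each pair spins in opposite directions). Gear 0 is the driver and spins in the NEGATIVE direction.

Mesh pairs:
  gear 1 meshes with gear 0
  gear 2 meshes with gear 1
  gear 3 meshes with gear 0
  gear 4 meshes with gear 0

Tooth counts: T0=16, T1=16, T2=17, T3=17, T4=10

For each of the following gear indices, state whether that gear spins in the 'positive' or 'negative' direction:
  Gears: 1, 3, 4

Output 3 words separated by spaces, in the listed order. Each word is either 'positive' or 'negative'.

Answer: positive positive positive

Derivation:
Gear 0 (driver): negative (depth 0)
  gear 1: meshes with gear 0 -> depth 1 -> positive (opposite of gear 0)
  gear 2: meshes with gear 1 -> depth 2 -> negative (opposite of gear 1)
  gear 3: meshes with gear 0 -> depth 1 -> positive (opposite of gear 0)
  gear 4: meshes with gear 0 -> depth 1 -> positive (opposite of gear 0)
Queried indices 1, 3, 4 -> positive, positive, positive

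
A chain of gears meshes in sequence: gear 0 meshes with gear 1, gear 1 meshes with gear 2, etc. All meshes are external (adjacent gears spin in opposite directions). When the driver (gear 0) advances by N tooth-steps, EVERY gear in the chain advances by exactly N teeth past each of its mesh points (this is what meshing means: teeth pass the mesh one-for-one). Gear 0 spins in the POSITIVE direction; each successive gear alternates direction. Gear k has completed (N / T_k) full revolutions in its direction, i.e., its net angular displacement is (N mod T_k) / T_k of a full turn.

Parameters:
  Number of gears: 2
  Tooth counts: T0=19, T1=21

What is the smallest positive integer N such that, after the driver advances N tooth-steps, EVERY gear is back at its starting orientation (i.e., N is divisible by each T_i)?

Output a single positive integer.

Gear k returns to start when N is a multiple of T_k.
All gears at start simultaneously when N is a common multiple of [19, 21]; the smallest such N is lcm(19, 21).
Start: lcm = T0 = 19
Fold in T1=21: gcd(19, 21) = 1; lcm(19, 21) = 19 * 21 / 1 = 399 / 1 = 399
Full cycle length = 399

Answer: 399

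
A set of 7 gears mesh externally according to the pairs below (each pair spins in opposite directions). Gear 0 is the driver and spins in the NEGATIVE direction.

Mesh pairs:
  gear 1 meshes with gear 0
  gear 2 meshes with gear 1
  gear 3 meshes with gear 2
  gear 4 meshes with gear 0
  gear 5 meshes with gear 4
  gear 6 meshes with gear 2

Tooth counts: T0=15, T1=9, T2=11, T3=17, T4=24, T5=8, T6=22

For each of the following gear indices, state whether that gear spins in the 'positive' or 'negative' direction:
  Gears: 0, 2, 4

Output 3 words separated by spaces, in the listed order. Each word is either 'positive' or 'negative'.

Answer: negative negative positive

Derivation:
Gear 0 (driver): negative (depth 0)
  gear 1: meshes with gear 0 -> depth 1 -> positive (opposite of gear 0)
  gear 2: meshes with gear 1 -> depth 2 -> negative (opposite of gear 1)
  gear 3: meshes with gear 2 -> depth 3 -> positive (opposite of gear 2)
  gear 4: meshes with gear 0 -> depth 1 -> positive (opposite of gear 0)
  gear 5: meshes with gear 4 -> depth 2 -> negative (opposite of gear 4)
  gear 6: meshes with gear 2 -> depth 3 -> positive (opposite of gear 2)
Queried indices 0, 2, 4 -> negative, negative, positive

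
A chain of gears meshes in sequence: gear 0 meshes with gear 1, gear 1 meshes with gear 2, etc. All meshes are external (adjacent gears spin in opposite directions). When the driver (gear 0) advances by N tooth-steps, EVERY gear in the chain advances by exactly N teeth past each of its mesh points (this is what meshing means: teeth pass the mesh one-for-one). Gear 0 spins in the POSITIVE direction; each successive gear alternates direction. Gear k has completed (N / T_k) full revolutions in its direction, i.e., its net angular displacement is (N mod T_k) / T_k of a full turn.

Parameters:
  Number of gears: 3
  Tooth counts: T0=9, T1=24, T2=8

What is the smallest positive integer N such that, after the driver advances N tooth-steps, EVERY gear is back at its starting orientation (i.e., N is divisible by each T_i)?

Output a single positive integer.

Gear k returns to start when N is a multiple of T_k.
All gears at start simultaneously when N is a common multiple of [9, 24, 8]; the smallest such N is lcm(9, 24, 8).
Start: lcm = T0 = 9
Fold in T1=24: gcd(9, 24) = 3; lcm(9, 24) = 9 * 24 / 3 = 216 / 3 = 72
Fold in T2=8: gcd(72, 8) = 8; lcm(72, 8) = 72 * 8 / 8 = 576 / 8 = 72
Full cycle length = 72

Answer: 72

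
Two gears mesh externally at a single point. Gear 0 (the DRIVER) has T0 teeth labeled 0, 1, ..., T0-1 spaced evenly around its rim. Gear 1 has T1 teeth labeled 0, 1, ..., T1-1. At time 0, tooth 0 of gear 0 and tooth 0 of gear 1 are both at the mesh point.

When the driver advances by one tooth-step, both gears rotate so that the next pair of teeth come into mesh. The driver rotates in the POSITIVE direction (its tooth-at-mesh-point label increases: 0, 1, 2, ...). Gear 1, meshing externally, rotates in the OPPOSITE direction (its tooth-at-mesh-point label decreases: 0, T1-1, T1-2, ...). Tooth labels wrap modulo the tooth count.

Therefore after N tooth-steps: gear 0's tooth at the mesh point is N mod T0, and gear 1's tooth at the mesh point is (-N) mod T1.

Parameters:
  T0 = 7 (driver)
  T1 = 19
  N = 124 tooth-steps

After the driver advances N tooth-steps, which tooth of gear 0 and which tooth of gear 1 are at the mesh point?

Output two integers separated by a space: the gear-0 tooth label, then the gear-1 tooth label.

Answer: 5 9

Derivation:
Gear 0 (driver, T0=7): tooth at mesh = N mod T0
  124 = 17 * 7 + 5, so 124 mod 7 = 5
  gear 0 tooth = 5
Gear 1 (driven, T1=19): tooth at mesh = (-N) mod T1
  124 = 6 * 19 + 10, so 124 mod 19 = 10
  (-124) mod 19 = (-10) mod 19 = 19 - 10 = 9
Mesh after 124 steps: gear-0 tooth 5 meets gear-1 tooth 9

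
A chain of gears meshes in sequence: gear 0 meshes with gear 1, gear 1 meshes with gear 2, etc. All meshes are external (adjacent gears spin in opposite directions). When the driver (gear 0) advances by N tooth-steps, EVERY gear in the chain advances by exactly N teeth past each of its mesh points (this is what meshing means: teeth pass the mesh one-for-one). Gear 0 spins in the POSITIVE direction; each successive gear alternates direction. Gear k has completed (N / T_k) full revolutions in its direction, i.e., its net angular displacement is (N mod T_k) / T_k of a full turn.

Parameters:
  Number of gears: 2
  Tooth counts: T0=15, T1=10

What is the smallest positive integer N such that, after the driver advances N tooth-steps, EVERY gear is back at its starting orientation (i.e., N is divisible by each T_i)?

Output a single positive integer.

Answer: 30

Derivation:
Gear k returns to start when N is a multiple of T_k.
All gears at start simultaneously when N is a common multiple of [15, 10]; the smallest such N is lcm(15, 10).
Start: lcm = T0 = 15
Fold in T1=10: gcd(15, 10) = 5; lcm(15, 10) = 15 * 10 / 5 = 150 / 5 = 30
Full cycle length = 30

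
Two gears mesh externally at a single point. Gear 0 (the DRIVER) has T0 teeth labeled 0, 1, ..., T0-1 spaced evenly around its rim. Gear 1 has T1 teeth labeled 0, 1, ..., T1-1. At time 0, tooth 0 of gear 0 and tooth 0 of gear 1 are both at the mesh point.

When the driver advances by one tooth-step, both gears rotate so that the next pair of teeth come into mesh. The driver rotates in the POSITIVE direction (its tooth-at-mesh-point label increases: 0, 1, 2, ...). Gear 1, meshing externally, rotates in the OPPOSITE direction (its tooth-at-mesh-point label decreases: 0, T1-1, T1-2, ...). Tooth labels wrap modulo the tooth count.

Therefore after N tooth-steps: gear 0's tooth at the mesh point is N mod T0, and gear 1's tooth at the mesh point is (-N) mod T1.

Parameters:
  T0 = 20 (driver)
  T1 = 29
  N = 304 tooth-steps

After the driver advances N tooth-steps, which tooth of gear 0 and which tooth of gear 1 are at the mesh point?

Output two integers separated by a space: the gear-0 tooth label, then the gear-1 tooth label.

Answer: 4 15

Derivation:
Gear 0 (driver, T0=20): tooth at mesh = N mod T0
  304 = 15 * 20 + 4, so 304 mod 20 = 4
  gear 0 tooth = 4
Gear 1 (driven, T1=29): tooth at mesh = (-N) mod T1
  304 = 10 * 29 + 14, so 304 mod 29 = 14
  (-304) mod 29 = (-14) mod 29 = 29 - 14 = 15
Mesh after 304 steps: gear-0 tooth 4 meets gear-1 tooth 15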